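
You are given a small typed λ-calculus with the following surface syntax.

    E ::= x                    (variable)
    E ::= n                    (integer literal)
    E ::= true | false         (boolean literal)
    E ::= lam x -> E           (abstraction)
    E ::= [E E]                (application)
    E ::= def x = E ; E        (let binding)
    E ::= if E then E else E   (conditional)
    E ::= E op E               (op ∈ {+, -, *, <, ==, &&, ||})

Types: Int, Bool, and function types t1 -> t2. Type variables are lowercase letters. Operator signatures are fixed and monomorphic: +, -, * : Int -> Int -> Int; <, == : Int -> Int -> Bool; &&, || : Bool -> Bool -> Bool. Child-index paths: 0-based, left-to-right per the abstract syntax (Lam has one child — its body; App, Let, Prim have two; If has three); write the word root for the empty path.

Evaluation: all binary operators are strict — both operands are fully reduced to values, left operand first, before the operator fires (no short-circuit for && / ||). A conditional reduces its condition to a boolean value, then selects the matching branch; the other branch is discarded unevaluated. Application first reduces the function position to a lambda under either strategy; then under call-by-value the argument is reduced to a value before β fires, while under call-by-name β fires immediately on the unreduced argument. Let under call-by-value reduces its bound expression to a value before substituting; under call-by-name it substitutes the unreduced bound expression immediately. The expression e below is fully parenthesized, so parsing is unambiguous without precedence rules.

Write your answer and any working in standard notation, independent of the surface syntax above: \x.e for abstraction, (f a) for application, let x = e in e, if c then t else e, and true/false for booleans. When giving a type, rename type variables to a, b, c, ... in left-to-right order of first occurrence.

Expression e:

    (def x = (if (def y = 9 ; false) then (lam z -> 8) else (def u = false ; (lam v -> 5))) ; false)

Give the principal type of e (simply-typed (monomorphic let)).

Answer: Bool

Working:
let y : Int
  unify Bool ~ Bool
\z._ : a -> Int
let u : Bool
\v._ : b -> Int
  unify a -> Int ~ b -> Int
  unify a ~ b
  unify Int ~ Int
let x : b -> Int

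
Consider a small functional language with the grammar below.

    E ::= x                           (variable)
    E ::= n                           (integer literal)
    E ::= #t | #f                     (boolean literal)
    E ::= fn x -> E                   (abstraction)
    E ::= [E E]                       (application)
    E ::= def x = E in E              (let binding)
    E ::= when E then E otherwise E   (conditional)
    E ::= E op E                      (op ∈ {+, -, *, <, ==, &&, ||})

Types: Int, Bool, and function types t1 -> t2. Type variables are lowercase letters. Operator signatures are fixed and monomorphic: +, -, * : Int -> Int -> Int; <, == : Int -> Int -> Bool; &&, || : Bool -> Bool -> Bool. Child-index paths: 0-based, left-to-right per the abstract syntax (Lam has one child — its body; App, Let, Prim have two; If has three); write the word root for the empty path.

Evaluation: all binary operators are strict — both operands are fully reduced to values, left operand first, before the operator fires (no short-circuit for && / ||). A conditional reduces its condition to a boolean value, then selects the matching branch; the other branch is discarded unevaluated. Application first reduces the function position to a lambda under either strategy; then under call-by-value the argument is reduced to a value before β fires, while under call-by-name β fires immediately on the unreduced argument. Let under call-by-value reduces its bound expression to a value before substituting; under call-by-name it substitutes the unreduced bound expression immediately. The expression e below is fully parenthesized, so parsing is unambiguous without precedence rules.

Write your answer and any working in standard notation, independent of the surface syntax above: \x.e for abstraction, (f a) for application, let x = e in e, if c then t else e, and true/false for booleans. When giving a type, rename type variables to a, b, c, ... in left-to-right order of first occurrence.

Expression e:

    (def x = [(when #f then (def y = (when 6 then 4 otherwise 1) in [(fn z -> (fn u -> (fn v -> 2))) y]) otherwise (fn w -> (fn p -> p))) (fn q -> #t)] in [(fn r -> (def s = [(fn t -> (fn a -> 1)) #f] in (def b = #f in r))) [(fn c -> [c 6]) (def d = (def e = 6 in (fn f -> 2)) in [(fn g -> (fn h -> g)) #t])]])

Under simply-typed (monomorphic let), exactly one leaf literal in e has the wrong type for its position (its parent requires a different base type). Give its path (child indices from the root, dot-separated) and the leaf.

Answer: 0.0.1.0.0 : 6

Working:
  unify Bool ~ Bool
  unify Int ~ Bool
  FAIL: mismatch Int ~ Bool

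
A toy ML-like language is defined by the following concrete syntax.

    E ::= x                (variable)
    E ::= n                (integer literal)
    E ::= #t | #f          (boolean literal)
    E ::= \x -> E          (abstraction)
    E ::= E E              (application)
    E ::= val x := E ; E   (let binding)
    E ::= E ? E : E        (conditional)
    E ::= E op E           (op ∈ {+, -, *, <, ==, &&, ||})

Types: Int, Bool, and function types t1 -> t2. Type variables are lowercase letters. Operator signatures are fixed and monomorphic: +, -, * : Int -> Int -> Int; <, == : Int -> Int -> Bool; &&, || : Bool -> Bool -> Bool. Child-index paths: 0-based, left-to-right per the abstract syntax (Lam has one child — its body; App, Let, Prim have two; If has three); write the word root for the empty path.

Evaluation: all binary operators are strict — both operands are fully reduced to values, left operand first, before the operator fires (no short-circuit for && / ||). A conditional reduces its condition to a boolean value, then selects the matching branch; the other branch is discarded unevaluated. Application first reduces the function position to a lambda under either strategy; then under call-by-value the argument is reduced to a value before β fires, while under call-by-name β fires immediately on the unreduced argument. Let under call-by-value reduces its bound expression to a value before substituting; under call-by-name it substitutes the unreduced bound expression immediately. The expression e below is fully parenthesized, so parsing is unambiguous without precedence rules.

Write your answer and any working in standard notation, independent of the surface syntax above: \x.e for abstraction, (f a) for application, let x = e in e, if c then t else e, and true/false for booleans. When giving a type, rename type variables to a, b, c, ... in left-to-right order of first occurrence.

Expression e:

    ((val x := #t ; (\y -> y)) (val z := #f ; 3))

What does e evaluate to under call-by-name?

Answer: 3

Derivation:
step 0: ((let x = true in (\y.y)) (let z = false in 3))
step 1: [let@0] ((\y.y) (let z = false in 3))
step 2: [beta@root] (let z = false in 3)
step 3: [let@root] 3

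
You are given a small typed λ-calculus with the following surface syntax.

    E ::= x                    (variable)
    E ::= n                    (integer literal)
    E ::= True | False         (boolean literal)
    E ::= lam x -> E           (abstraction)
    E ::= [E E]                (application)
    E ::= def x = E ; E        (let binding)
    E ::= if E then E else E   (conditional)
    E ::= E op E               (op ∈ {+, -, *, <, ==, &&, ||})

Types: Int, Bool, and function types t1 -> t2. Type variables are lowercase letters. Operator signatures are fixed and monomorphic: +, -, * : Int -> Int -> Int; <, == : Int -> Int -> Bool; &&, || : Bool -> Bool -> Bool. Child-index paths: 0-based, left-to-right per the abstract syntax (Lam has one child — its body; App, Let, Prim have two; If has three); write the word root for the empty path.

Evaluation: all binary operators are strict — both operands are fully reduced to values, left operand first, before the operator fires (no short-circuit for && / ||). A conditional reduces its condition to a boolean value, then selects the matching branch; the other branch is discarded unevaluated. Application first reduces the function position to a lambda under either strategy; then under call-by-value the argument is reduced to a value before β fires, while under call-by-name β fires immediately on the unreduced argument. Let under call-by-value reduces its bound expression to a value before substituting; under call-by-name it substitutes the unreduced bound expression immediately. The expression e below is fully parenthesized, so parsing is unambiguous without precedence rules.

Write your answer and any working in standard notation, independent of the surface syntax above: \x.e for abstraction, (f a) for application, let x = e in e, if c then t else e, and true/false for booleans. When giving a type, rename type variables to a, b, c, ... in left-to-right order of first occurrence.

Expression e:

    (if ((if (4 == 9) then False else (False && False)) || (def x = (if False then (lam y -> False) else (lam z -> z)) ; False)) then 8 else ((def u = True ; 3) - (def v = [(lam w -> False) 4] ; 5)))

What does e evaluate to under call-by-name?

Answer: -2

Derivation:
step 0: (if ((if (4 == 9) then false else (false && false)) || (let x = (if false then (\y.false) else (\z.z)) in false)) then 8 else ((let u = true in 3) - (let v = ((\w.false) 4) in 5)))
step 1: [delta@0.0.0] (if ((if false then false else (false && false)) || (let x = (if false then (\y.false) else (\z.z)) in false)) then 8 else ((let u = true in 3) - (let v = ((\w.false) 4) in 5)))
step 2: [if@0.0] (if ((false && false) || (let x = (if false then (\y.false) else (\z.z)) in false)) then 8 else ((let u = true in 3) - (let v = ((\w.false) 4) in 5)))
step 3: [delta@0.0] (if (false || (let x = (if false then (\y.false) else (\z.z)) in false)) then 8 else ((let u = true in 3) - (let v = ((\w.false) 4) in 5)))
step 4: [let@0.1] (if (false || false) then 8 else ((let u = true in 3) - (let v = ((\w.false) 4) in 5)))
step 5: [delta@0] (if false then 8 else ((let u = true in 3) - (let v = ((\w.false) 4) in 5)))
step 6: [if@root] ((let u = true in 3) - (let v = ((\w.false) 4) in 5))
step 7: [let@0] (3 - (let v = ((\w.false) 4) in 5))
step 8: [let@1] (3 - 5)
step 9: [delta@root] -2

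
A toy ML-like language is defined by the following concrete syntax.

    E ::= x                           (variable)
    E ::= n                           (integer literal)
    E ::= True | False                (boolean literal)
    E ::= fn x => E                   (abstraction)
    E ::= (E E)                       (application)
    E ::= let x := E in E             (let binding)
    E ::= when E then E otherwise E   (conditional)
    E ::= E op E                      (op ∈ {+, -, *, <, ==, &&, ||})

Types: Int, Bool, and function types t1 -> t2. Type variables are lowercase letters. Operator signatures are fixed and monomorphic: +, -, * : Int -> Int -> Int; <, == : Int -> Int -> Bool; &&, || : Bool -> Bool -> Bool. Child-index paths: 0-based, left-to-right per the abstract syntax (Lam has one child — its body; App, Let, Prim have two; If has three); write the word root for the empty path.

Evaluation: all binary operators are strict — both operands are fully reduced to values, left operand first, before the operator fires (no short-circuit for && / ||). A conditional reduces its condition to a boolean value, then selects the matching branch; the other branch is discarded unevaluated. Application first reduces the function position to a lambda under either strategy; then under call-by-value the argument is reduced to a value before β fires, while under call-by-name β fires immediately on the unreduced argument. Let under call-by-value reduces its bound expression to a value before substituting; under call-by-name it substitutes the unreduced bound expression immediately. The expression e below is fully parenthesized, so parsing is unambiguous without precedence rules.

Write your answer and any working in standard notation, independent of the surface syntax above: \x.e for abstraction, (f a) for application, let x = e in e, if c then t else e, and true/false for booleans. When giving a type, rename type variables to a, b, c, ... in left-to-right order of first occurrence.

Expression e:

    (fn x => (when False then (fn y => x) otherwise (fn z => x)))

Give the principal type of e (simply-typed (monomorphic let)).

Working:
  unify Bool ~ Bool
x : a
\y._ : b -> a
x : a
\z._ : c -> a
  unify b -> a ~ c -> a
  unify b ~ c
  unify a ~ a
\x._ : a -> c -> a

Answer: a -> b -> a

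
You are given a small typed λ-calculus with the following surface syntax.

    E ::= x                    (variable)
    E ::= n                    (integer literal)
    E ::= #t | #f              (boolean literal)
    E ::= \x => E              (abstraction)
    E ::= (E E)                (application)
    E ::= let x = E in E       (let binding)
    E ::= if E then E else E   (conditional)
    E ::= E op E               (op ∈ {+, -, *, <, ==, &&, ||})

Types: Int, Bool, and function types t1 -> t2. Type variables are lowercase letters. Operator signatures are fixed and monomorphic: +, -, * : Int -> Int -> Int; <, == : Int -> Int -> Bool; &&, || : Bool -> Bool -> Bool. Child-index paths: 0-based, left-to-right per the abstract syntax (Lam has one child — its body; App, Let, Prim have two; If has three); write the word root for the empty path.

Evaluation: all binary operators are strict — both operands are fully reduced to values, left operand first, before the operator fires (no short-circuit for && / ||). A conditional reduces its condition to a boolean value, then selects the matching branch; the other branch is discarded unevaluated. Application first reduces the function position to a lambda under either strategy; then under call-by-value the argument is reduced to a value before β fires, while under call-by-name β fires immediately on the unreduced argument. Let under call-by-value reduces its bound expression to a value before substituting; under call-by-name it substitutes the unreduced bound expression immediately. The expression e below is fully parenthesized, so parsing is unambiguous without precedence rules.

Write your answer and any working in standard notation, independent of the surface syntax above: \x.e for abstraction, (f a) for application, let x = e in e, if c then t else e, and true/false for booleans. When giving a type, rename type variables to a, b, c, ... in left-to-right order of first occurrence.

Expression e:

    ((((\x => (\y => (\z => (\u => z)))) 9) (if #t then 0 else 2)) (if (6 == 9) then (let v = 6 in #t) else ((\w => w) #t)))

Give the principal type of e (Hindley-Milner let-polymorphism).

Answer: a -> Bool

Working:
z : c
\u._ : d -> c
\z._ : c -> d -> c
\y._ : b -> c -> d -> c
\x._ : a -> b -> c -> d -> c
  unify a -> b -> c -> d -> c ~ Int -> e
  unify a ~ Int
  unify b -> c -> d -> c ~ e
_ _ : b -> c -> d -> c
  unify Bool ~ Bool
  unify Int ~ Int
  unify b -> c -> d -> c ~ Int -> f
  unify b ~ Int
  unify c -> d -> c ~ f
_ _ : c -> d -> c
  unify Int ~ Int
  unify Int ~ Int
  unify Bool ~ Bool
let v : Int
w : g
\w._ : g -> g
  unify g -> g ~ Bool -> h
  unify g ~ Bool
  unify Bool ~ h
_ _ : Bool
  unify Bool ~ Bool
  unify c -> d -> c ~ Bool -> i
  unify c ~ Bool
  unify d -> Bool ~ i
_ _ : d -> Bool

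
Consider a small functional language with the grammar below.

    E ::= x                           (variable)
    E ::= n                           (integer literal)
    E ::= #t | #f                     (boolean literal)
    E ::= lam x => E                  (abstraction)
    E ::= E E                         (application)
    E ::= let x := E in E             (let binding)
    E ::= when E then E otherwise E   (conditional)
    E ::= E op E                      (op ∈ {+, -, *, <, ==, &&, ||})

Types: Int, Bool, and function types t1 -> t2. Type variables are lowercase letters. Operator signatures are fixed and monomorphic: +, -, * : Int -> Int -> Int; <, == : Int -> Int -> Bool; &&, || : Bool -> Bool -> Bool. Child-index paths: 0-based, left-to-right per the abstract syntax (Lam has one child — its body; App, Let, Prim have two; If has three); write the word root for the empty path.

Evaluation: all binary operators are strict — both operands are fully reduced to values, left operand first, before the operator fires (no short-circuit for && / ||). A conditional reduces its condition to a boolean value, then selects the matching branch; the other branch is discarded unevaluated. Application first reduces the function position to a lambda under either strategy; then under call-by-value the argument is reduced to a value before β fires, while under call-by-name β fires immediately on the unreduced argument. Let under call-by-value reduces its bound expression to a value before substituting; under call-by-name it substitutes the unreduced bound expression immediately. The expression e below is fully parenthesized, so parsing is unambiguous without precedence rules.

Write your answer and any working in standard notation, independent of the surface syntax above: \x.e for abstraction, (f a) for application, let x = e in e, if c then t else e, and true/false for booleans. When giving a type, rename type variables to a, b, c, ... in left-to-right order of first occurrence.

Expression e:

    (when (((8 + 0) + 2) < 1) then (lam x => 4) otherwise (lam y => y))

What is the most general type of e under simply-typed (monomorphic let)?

Answer: Int -> Int

Trace:
  unify Int ~ Int
  unify Int ~ Int
  unify Int ~ Int
  unify Int ~ Int
  unify Int ~ Int
  unify Int ~ Int
  unify Bool ~ Bool
\x._ : a -> Int
y : b
\y._ : b -> b
  unify a -> Int ~ b -> b
  unify a ~ b
  unify Int ~ b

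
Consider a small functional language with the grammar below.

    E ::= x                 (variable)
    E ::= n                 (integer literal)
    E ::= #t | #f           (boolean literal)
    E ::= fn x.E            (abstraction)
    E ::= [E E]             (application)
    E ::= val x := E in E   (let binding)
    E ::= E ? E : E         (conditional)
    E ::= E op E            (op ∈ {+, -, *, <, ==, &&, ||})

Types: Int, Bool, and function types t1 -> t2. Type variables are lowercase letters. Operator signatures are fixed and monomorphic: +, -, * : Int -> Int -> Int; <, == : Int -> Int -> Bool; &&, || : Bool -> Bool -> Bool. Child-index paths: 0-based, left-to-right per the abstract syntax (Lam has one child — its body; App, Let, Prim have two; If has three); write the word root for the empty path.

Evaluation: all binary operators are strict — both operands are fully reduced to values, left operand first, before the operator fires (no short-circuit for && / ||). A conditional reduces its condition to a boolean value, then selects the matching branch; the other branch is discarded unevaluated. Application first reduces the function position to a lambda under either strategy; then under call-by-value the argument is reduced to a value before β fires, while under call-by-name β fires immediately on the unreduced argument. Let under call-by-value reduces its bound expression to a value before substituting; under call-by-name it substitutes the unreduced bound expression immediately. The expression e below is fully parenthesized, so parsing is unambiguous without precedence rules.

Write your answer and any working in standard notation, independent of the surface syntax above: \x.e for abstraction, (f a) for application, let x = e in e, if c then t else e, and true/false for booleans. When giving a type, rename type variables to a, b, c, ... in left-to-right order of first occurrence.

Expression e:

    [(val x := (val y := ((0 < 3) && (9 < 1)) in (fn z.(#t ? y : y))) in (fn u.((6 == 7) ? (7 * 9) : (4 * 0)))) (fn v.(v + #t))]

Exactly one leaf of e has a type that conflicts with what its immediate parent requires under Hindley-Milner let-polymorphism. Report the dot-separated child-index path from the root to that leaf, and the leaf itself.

Answer: 1.0.1 : true

Derivation:
  unify Int ~ Int
  unify Int ~ Int
  unify Bool ~ Bool
  unify Int ~ Int
  unify Int ~ Int
  unify Bool ~ Bool
let y : Bool
  unify Bool ~ Bool
y : Bool
y : Bool
  unify Bool ~ Bool
\z._ : a -> Bool
let x : forall. a -> Bool
  unify Int ~ Int
  unify Int ~ Int
  unify Bool ~ Bool
  unify Int ~ Int
  unify Int ~ Int
  unify Int ~ Int
  unify Int ~ Int
  unify Int ~ Int
\u._ : b -> Int
v : c
  unify c ~ Int
  unify Bool ~ Int
  FAIL: mismatch Bool ~ Int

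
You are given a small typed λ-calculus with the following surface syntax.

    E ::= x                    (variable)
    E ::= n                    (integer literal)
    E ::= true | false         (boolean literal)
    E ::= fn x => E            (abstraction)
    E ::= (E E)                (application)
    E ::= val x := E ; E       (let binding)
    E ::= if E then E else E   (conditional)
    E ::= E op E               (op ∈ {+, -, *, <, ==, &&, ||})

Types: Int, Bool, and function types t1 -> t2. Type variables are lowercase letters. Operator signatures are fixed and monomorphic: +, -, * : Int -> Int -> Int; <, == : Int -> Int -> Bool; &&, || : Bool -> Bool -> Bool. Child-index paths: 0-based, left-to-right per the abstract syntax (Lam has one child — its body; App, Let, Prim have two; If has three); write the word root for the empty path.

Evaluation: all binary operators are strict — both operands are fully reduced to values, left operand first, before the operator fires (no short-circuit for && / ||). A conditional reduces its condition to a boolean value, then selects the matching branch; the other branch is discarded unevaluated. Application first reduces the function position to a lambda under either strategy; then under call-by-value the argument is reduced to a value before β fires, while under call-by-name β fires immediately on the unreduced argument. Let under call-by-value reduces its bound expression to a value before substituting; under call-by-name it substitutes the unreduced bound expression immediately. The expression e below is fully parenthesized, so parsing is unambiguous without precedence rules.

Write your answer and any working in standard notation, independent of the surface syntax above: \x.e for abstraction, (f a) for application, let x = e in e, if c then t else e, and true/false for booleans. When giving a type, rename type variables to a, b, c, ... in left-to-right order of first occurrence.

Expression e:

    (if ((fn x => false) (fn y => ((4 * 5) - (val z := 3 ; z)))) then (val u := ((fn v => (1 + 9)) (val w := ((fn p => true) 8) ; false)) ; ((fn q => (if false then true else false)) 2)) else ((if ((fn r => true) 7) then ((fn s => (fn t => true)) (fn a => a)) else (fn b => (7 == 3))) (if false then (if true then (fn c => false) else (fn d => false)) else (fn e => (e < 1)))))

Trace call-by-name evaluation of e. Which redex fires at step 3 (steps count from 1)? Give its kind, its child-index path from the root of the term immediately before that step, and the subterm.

Derivation:
step 0: (if ((\x.false) (\y.((4 * 5) - (let z = 3 in z)))) then (let u = ((\v.(1 + 9)) (let w = ((\p.true) 8) in false)) in ((\q.(if false then true else false)) 2)) else ((if ((\r.true) 7) then ((\s.(\t.true)) (\a.a)) else (\b.(7 == 3))) (if false then (if true then (\c.false) else (\d.false)) else (\e.(e < 1)))))
step 1: [beta@0] (if false then (let u = ((\v.(1 + 9)) (let w = ((\p.true) 8) in false)) in ((\q.(if false then true else false)) 2)) else ((if ((\r.true) 7) then ((\s.(\t.true)) (\a.a)) else (\b.(7 == 3))) (if false then (if true then (\c.false) else (\d.false)) else (\e.(e < 1)))))
step 2: [if@root] ((if ((\r.true) 7) then ((\s.(\t.true)) (\a.a)) else (\b.(7 == 3))) (if false then (if true then (\c.false) else (\d.false)) else (\e.(e < 1))))
step 3: [beta@0.0] ((if true then ((\s.(\t.true)) (\a.a)) else (\b.(7 == 3))) (if false then (if true then (\c.false) else (\d.false)) else (\e.(e < 1))))

Answer: beta at 0.0 : ((\r.true) 7)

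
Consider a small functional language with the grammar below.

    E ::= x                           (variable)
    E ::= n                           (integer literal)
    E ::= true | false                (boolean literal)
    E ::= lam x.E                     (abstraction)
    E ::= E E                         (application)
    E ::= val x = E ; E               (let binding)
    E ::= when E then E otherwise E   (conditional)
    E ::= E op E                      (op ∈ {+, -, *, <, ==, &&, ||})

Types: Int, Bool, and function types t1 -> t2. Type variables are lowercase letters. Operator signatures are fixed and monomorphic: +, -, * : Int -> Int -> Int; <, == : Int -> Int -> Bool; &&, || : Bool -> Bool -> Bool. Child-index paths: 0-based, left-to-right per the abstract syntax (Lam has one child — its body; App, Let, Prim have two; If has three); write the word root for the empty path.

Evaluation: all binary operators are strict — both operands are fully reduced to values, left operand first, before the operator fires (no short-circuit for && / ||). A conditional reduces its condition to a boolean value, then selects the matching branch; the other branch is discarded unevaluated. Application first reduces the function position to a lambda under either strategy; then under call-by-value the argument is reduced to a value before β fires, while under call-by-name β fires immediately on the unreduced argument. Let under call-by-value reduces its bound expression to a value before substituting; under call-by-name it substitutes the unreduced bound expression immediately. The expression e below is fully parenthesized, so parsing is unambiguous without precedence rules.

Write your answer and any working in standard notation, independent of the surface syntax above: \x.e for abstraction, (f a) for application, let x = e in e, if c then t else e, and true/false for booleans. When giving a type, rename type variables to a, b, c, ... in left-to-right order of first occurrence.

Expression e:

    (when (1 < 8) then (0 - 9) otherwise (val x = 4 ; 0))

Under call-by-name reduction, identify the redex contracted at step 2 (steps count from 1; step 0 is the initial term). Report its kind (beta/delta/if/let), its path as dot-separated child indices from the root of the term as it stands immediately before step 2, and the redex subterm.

Answer: if at root : (if true then (0 - 9) else (let x = 4 in 0))

Working:
step 0: (if (1 < 8) then (0 - 9) else (let x = 4 in 0))
step 1: [delta@0] (if true then (0 - 9) else (let x = 4 in 0))
step 2: [if@root] (0 - 9)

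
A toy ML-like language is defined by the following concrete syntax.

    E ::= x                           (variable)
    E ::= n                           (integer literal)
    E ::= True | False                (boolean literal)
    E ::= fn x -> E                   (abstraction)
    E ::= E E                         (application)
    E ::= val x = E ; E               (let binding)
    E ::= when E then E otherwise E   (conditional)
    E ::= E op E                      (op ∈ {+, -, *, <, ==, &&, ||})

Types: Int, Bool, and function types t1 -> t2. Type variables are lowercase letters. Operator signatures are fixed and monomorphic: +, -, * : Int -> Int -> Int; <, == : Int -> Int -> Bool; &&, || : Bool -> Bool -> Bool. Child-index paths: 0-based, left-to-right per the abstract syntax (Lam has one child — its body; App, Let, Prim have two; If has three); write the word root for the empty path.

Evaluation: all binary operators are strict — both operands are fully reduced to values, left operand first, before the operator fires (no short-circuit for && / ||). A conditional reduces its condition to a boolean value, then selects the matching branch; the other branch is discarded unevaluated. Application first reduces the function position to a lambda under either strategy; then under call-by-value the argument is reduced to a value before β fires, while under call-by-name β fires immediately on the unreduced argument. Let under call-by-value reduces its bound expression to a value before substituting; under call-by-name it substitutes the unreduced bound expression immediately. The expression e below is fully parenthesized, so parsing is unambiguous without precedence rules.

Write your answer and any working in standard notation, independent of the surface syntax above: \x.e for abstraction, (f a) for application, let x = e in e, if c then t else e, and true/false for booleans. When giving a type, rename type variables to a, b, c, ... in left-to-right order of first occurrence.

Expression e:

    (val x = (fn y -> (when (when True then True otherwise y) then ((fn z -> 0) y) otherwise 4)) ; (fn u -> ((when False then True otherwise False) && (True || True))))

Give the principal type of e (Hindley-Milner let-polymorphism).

Derivation:
  unify Bool ~ Bool
y : a
  unify Bool ~ a
  unify Bool ~ Bool
\z._ : b -> Int
y : Bool
  unify b -> Int ~ Bool -> c
  unify b ~ Bool
  unify Int ~ c
_ _ : Int
  unify Int ~ Int
\y._ : Bool -> Int
let x : Bool -> Int
  unify Bool ~ Bool
  unify Bool ~ Bool
  unify Bool ~ Bool
  unify Bool ~ Bool
  unify Bool ~ Bool
  unify Bool ~ Bool
\u._ : d -> Bool

Answer: a -> Bool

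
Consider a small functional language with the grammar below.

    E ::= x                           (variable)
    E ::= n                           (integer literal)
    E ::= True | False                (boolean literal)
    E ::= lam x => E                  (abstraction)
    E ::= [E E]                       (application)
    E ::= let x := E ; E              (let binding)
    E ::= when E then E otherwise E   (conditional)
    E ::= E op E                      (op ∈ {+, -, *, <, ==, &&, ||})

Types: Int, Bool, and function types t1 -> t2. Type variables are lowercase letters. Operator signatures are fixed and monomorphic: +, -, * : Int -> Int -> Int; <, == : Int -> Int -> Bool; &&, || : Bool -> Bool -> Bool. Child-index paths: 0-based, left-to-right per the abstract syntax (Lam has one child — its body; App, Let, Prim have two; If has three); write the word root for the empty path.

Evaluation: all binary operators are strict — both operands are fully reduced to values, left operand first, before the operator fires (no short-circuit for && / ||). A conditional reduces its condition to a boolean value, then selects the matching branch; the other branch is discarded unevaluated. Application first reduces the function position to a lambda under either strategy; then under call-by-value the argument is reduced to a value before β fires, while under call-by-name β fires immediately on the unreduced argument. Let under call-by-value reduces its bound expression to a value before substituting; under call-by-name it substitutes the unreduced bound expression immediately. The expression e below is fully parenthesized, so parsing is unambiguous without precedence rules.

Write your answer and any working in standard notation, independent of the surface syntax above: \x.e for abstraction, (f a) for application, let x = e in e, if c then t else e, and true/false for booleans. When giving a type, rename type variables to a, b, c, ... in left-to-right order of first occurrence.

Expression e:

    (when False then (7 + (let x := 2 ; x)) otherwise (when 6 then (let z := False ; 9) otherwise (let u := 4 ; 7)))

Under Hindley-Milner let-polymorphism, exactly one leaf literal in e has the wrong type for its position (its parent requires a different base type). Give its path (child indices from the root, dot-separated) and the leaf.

Derivation:
  unify Bool ~ Bool
  unify Int ~ Int
let x : Int
x : Int
  unify Int ~ Int
  unify Int ~ Bool
  FAIL: mismatch Int ~ Bool

Answer: 2.0 : 6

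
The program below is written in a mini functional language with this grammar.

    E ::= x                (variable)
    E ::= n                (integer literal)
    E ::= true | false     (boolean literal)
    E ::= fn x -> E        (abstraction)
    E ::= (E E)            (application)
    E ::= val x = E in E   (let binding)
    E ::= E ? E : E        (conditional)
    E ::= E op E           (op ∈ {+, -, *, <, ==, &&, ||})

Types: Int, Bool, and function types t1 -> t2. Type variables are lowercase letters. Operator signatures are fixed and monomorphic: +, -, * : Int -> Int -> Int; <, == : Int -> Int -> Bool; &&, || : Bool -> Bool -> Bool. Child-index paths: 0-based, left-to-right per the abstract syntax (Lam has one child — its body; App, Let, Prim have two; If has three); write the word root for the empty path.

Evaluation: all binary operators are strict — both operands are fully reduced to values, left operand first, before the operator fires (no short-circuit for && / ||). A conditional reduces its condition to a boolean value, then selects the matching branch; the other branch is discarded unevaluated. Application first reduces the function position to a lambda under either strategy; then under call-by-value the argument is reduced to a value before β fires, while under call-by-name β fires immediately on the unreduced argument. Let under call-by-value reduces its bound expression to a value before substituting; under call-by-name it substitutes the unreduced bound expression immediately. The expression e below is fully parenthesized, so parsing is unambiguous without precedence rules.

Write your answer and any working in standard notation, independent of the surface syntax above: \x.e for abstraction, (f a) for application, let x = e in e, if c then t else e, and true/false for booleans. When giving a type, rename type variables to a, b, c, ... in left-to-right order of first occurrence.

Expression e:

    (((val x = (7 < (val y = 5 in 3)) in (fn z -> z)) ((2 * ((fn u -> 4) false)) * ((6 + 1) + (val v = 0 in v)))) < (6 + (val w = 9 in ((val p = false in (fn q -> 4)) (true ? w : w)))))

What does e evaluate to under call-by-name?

Derivation:
step 0: (((let x = (7 < (let y = 5 in 3)) in (\z.z)) ((2 * ((\u.4) false)) * ((6 + 1) + (let v = 0 in v)))) < (6 + (let w = 9 in ((let p = false in (\q.4)) (if true then w else w)))))
step 1: [let@0.0] (((\z.z) ((2 * ((\u.4) false)) * ((6 + 1) + (let v = 0 in v)))) < (6 + (let w = 9 in ((let p = false in (\q.4)) (if true then w else w)))))
step 2: [beta@0] (((2 * ((\u.4) false)) * ((6 + 1) + (let v = 0 in v))) < (6 + (let w = 9 in ((let p = false in (\q.4)) (if true then w else w)))))
step 3: [beta@0.0.1] (((2 * 4) * ((6 + 1) + (let v = 0 in v))) < (6 + (let w = 9 in ((let p = false in (\q.4)) (if true then w else w)))))
step 4: [delta@0.0] ((8 * ((6 + 1) + (let v = 0 in v))) < (6 + (let w = 9 in ((let p = false in (\q.4)) (if true then w else w)))))
step 5: [delta@0.1.0] ((8 * (7 + (let v = 0 in v))) < (6 + (let w = 9 in ((let p = false in (\q.4)) (if true then w else w)))))
step 6: [let@0.1.1] ((8 * (7 + 0)) < (6 + (let w = 9 in ((let p = false in (\q.4)) (if true then w else w)))))
step 7: [delta@0.1] ((8 * 7) < (6 + (let w = 9 in ((let p = false in (\q.4)) (if true then w else w)))))
step 8: [delta@0] (56 < (6 + (let w = 9 in ((let p = false in (\q.4)) (if true then w else w)))))
step 9: [let@1.1] (56 < (6 + ((let p = false in (\q.4)) (if true then 9 else 9))))
step 10: [let@1.1.0] (56 < (6 + ((\q.4) (if true then 9 else 9))))
step 11: [beta@1.1] (56 < (6 + 4))
step 12: [delta@1] (56 < 10)
step 13: [delta@root] false

Answer: false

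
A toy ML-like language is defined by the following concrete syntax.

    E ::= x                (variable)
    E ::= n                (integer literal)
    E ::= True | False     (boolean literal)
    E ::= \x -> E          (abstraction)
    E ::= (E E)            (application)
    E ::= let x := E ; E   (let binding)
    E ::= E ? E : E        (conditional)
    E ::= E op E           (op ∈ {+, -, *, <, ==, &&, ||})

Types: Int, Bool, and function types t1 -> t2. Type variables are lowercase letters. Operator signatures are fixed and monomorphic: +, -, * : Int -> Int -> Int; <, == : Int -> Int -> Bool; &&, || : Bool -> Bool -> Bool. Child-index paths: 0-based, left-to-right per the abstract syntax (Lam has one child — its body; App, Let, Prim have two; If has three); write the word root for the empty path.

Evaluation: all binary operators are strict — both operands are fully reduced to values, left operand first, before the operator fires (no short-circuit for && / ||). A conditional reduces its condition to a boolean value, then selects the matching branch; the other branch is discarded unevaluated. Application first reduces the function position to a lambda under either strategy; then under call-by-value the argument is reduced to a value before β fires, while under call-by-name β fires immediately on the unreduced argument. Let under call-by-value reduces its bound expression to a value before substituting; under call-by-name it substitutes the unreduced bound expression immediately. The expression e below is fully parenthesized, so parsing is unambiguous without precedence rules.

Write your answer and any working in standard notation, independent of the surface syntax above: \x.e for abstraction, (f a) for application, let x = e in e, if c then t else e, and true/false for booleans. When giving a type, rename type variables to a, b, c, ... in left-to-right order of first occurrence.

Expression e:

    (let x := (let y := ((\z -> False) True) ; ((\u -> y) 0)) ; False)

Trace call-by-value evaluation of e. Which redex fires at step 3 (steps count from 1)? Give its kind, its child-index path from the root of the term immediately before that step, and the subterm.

Answer: beta at 0 : ((\u.false) 0)

Trace:
step 0: (let x = (let y = ((\z.false) true) in ((\u.y) 0)) in false)
step 1: [beta@0.0] (let x = (let y = false in ((\u.y) 0)) in false)
step 2: [let@0] (let x = ((\u.false) 0) in false)
step 3: [beta@0] (let x = false in false)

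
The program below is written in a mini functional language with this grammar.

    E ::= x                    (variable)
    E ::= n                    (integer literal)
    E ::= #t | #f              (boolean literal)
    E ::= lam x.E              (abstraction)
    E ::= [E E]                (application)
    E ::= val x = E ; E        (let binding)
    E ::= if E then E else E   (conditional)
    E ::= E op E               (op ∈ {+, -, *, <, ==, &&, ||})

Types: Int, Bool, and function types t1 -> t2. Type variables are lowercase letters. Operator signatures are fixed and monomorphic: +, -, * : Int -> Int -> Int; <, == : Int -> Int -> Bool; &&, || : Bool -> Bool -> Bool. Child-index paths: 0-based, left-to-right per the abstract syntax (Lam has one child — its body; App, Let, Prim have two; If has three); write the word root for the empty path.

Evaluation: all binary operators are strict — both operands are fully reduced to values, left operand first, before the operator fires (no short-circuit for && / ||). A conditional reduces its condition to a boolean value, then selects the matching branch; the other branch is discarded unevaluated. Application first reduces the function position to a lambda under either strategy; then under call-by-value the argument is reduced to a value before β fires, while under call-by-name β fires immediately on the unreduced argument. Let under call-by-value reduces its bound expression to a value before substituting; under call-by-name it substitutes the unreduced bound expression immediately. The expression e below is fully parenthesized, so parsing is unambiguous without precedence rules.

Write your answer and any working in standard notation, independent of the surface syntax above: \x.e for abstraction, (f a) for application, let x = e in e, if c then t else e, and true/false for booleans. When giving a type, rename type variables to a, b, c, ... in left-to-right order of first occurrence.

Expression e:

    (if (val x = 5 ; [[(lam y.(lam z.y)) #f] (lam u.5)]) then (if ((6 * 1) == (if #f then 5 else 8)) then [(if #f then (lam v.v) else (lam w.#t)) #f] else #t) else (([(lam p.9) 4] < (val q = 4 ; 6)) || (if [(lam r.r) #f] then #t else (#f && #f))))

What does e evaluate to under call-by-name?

Working:
step 0: (if (let x = 5 in (((\y.(\z.y)) false) (\u.5))) then (if ((6 * 1) == (if false then 5 else 8)) then ((if false then (\v.v) else (\w.true)) false) else true) else ((((\p.9) 4) < (let q = 4 in 6)) || (if ((\r.r) false) then true else (false && false))))
step 1: [let@0] (if (((\y.(\z.y)) false) (\u.5)) then (if ((6 * 1) == (if false then 5 else 8)) then ((if false then (\v.v) else (\w.true)) false) else true) else ((((\p.9) 4) < (let q = 4 in 6)) || (if ((\r.r) false) then true else (false && false))))
step 2: [beta@0.0] (if ((\z.false) (\u.5)) then (if ((6 * 1) == (if false then 5 else 8)) then ((if false then (\v.v) else (\w.true)) false) else true) else ((((\p.9) 4) < (let q = 4 in 6)) || (if ((\r.r) false) then true else (false && false))))
step 3: [beta@0] (if false then (if ((6 * 1) == (if false then 5 else 8)) then ((if false then (\v.v) else (\w.true)) false) else true) else ((((\p.9) 4) < (let q = 4 in 6)) || (if ((\r.r) false) then true else (false && false))))
step 4: [if@root] ((((\p.9) 4) < (let q = 4 in 6)) || (if ((\r.r) false) then true else (false && false)))
step 5: [beta@0.0] ((9 < (let q = 4 in 6)) || (if ((\r.r) false) then true else (false && false)))
step 6: [let@0.1] ((9 < 6) || (if ((\r.r) false) then true else (false && false)))
step 7: [delta@0] (false || (if ((\r.r) false) then true else (false && false)))
step 8: [beta@1.0] (false || (if false then true else (false && false)))
step 9: [if@1] (false || (false && false))
step 10: [delta@1] (false || false)
step 11: [delta@root] false

Answer: false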